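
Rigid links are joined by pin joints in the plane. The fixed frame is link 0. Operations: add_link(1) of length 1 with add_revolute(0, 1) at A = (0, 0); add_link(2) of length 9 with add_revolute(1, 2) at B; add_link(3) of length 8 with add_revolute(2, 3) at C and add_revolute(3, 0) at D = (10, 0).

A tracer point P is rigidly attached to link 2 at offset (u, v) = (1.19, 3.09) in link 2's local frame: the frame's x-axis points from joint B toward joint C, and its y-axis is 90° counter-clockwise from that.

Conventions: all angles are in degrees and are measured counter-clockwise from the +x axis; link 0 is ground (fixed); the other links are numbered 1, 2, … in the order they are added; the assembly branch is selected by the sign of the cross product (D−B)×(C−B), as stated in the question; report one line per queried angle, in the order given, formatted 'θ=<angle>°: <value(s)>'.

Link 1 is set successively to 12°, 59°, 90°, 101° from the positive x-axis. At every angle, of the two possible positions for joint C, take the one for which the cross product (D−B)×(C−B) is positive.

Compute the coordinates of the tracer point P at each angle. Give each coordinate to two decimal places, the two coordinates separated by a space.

A=(0,0), D=(10.00,0)
θ=12°: B = A + 1.00·(cos12°, sin12°) = (0.9781, 0.2079)
θ=12°: |BD| = 9.0242
θ=12°: circle(B,9.00) ∩ circle(D,8.00): a=5.4540, h=7.1592
θ=12°:   candidates: C₊=(6.5957,7.2395) cross=64.606; C₋=(6.2658,-7.0750) cross=-64.606
θ=12°:   branch + wants cross > 0 → take C=(6.5957,7.2395) (cross=64.606)
θ=12°: ex = (C−B)/|BC| = (0.6242,0.7813); ey = (-0.7813,0.6242)
θ=12°: P = B + 1.19·ex + 3.09·ey = (-0.6933,3.0663)
θ=59°: B = A + 1.00·(cos59°, sin59°) = (0.5150, 0.8572)
θ=59°: |BD| = 9.5236
θ=59°: circle(B,9.00) ∩ circle(D,8.00): a=5.6543, h=7.0020
θ=59°:   candidates: C₊=(6.7766,7.3219) cross=66.685; C₋=(5.5162,-6.6254) cross=-66.685
θ=59°:   branch + wants cross > 0 → take C=(6.7766,7.3219) (cross=66.685)
θ=59°: ex = (C−B)/|BC| = (0.6957,0.7183); ey = (-0.7183,0.6957)
θ=59°: P = B + 1.19·ex + 3.09·ey = (-0.8766,3.8618)
θ=90°: B = A + 1.00·(cos90°, sin90°) = (0.0000, 1.0000)
θ=90°: |BD| = 10.0499
θ=90°: circle(B,9.00) ∩ circle(D,8.00): a=5.8707, h=6.8216
θ=90°:   candidates: C₊=(6.5204,7.2036) cross=68.557; C₋=(5.1628,-6.3719) cross=-68.557
θ=90°:   branch + wants cross > 0 → take C=(6.5204,7.2036) (cross=68.557)
θ=90°: ex = (C−B)/|BC| = (0.7245,0.6893); ey = (-0.6893,0.7245)
θ=90°: P = B + 1.19·ex + 3.09·ey = (-1.2678,4.0589)
θ=101°: B = A + 1.00·(cos101°, sin101°) = (-0.1908, 0.9816)
θ=101°: |BD| = 10.2380
θ=101°: circle(B,9.00) ∩ circle(D,8.00): a=5.9492, h=6.7533
θ=101°:   candidates: C₊=(6.3785,7.1334) cross=69.140; C₋=(5.0835,-6.3109) cross=-69.140
θ=101°:   branch + wants cross > 0 → take C=(6.3785,7.1334) (cross=69.140)
θ=101°: ex = (C−B)/|BC| = (0.7299,0.6835); ey = (-0.6835,0.7299)
θ=101°: P = B + 1.19·ex + 3.09·ey = (-1.4343,4.0505)

θ=12°: -0.69 3.07
θ=59°: -0.88 3.86
θ=90°: -1.27 4.06
θ=101°: -1.43 4.05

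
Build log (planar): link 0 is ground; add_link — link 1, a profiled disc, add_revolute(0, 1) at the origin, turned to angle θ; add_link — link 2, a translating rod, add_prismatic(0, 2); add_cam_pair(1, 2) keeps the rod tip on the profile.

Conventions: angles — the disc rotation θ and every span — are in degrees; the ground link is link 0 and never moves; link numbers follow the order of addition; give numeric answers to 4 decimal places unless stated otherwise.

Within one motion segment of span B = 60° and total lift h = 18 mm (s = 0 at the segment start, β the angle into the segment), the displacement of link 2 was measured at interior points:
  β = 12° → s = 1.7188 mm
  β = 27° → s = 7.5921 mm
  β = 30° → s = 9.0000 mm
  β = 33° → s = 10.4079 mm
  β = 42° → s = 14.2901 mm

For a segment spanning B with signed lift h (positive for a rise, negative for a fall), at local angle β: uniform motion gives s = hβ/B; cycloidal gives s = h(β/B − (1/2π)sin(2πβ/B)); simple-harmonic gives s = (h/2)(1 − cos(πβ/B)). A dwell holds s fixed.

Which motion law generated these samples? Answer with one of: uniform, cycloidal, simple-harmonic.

candidates at β/B = r: uniform s = h·r (linear in β); cycloidal s = h·(r − sin(2πr)/(2π)); simple-harmonic s = (h/2)(1 − cos(πr))
β=12°: printed 1.7188 | uniform 3.6000, cycloidal 0.8754, simple-harmonic 1.7188
β=27°: printed 7.5921 | uniform 8.1000, cycloidal 7.2147, simple-harmonic 7.5921
β=30°: printed 9.0000 | uniform 9.0000, cycloidal 9.0000, simple-harmonic 9.0000
β=33°: printed 10.4079 | uniform 9.9000, cycloidal 10.7853, simple-harmonic 10.4079
β=42°: printed 14.2901 | uniform 12.6000, cycloidal 15.3246, simple-harmonic 14.2901
only one law matches every sample → simple-harmonic

simple-harmonic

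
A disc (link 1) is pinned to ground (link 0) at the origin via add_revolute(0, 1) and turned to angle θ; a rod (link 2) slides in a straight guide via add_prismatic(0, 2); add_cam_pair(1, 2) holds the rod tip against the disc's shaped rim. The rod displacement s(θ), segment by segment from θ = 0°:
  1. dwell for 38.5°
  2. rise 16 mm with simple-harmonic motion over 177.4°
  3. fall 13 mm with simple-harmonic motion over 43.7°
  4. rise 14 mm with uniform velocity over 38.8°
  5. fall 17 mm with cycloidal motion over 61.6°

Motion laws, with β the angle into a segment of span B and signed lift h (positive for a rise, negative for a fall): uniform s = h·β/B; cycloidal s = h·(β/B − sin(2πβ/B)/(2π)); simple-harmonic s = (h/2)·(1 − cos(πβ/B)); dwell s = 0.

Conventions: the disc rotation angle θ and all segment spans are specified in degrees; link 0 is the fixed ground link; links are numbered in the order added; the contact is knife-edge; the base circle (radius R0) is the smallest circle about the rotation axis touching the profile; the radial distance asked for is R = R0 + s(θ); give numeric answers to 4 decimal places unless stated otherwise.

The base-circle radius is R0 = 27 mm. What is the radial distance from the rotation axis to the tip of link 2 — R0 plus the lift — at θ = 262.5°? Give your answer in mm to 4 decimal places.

segment 1 (0° to 38.5°, dwell): s unchanged at 0.0000
segment 2 (38.5° to 215.9°, simple-harmonic, h = 16) is passed completely: s = 0.0000 + (16) = 16.0000
segment 3 (215.9° to 259.6°, simple-harmonic, h = -13) is passed completely: s = 16.0000 + (-13) = 3.0000
θ = 262.5° falls in segment 4 (259.6° to 298.4°, uniform, h = 14): β = 262.5 − 259.6 = 2.9°, B = 38.8°; Δs = 14·2.9/38.8 = 1.0464; s = 3.0000 + 1.0464 = 4.0464
R = R0 + s = 27 + 4.0464 = 31.0464

31.0464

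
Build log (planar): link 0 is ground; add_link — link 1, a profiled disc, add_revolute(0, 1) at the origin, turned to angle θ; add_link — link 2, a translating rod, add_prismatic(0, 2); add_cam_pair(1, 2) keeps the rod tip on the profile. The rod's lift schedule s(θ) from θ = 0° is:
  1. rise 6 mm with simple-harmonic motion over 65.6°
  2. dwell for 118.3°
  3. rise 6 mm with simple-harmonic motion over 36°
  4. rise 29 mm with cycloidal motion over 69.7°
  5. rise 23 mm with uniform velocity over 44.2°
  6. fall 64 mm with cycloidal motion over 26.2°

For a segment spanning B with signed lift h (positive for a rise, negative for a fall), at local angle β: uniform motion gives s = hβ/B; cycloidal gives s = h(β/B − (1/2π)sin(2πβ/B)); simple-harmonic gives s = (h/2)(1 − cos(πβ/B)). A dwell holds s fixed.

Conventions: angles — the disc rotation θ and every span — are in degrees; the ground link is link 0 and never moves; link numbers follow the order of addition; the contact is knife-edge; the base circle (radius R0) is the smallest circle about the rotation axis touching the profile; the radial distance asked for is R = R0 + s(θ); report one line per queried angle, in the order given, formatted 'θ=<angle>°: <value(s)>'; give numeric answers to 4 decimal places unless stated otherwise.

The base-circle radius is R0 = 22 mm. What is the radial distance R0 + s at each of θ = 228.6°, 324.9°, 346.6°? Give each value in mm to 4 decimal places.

seg 1 [0°–65.6°] simple-harmonic, h=6: full span → s += 6 → s = 6.0000
seg 2 [65.6°–183.9°] dwell: s stays 6.0000
seg 3 [183.9°–219.9°] simple-harmonic, h=6: full span → s += 6 → s = 12.0000
seg 4 [219.9°–289.6°] cycloidal, h=29: θ=228.6° here. β=8.7, B=69.7. 29·(0.1248 − sin(2π·0.1248)/(2π)) = 0.3598 → s = 12.3598
seg 4 [219.9°–289.6°] cycloidal, h=29: full span → s += 29 → s = 41.0000
seg 5 [289.6°–333.8°] uniform, h=23: θ=324.9° here. β=35.3, B=44.2. 23·35.3/44.2 = 18.3688 → s = 59.3688
seg 5 [289.6°–333.8°] uniform, h=23: full span → s += 23 → s = 64.0000
seg 6 [333.8°–360°] cycloidal, h=-64: θ=346.6° here. β=12.8, B=26.2. -64·(0.4885 − sin(2π·0.4885)/(2π)) = -30.5350 → s = 33.4650
θ=228.6°: R = R0 + s = 22 + 12.3598 = 34.3598
θ=324.9°: R = R0 + s = 22 + 59.3688 = 81.3688
θ=346.6°: R = R0 + s = 22 + 33.4650 = 55.4650

θ=228.6°: 34.3598
θ=324.9°: 81.3688
θ=346.6°: 55.4650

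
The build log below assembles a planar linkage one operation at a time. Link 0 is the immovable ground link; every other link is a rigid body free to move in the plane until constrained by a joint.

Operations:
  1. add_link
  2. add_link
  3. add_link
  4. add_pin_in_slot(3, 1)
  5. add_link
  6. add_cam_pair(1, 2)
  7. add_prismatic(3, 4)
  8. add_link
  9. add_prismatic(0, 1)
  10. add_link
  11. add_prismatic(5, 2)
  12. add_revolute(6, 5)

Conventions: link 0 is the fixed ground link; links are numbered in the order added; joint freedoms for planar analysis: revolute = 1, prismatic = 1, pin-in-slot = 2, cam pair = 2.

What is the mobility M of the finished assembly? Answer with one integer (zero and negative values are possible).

ground; <1,0,0>
#1 <2,0,0>
#2 <3,0,0>
#3 <4,0,0>
PS:3↔1 J2 <4,0,1>
#4 <5,0,1>
C:1↔2 J2 <5,0,2>
P:3↔4 J1 <5,1,2>
#5 <6,1,2>
P:0↔1 J1 <6,2,2>
#6 <7,2,2>
P:5↔2 J1 <7,3,2>
R:6↔5 J1 <7,4,2>
3×6 − 2×4 − 1×2 = 8

M = 8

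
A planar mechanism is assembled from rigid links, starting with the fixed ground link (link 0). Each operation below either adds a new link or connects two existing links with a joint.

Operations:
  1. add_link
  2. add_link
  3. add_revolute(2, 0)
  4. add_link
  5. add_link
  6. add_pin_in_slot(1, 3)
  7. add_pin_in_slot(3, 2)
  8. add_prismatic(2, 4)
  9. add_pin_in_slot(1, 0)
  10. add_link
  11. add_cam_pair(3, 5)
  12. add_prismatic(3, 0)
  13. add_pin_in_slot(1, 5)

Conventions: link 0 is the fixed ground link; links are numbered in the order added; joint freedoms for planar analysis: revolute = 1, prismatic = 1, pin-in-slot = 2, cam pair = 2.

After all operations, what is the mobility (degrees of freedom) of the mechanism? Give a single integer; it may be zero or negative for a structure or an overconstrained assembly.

(L,J1,J2)=(1,0,0); link0 fixed
link1: (2,0,0)
link2: (3,0,0)
R 2-0 [J1]: (3,1,0)
link3: (4,1,0)
link4: (5,1,0)
PS 1-3 [J2]: (5,1,1)
PS 3-2 [J2]: (5,1,2)
P 2-4 [J1]: (5,2,2)
PS 1-0 [J2]: (5,2,3)
link5: (6,2,3)
C 3-5 [J2]: (6,2,4)
P 3-0 [J1]: (6,3,4)
PS 1-5 [J2]: (6,3,5)
Grübler: 3·5 − 2·3 − 5 = 4

M = 4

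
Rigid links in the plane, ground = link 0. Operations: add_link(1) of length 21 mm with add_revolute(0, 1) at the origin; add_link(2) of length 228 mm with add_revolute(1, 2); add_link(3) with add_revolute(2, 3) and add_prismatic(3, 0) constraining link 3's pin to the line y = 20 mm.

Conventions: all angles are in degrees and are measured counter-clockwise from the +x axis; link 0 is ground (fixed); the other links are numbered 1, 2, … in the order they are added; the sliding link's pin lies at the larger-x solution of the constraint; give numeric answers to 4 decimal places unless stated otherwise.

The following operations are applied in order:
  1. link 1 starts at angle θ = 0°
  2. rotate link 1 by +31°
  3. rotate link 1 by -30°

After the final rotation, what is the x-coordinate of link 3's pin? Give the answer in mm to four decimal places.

geometry: r = 21 mm, L = 228 mm, e = 20 mm; θ starts at 0°
rotate link 1 by +31°: θ ← 0° +31° = 31°
rotate link 1 by -30°: θ ← 31° -30° = 1°
crank pin P = (r cos θ, r sin θ) = (20.996802, 0.366501)
h = r sin θ − e = 0.366501 − 20 = -19.633499
x = r cos θ + √(L² − h²) = 20.996802 + 227.153089 = 248.149890

248.1499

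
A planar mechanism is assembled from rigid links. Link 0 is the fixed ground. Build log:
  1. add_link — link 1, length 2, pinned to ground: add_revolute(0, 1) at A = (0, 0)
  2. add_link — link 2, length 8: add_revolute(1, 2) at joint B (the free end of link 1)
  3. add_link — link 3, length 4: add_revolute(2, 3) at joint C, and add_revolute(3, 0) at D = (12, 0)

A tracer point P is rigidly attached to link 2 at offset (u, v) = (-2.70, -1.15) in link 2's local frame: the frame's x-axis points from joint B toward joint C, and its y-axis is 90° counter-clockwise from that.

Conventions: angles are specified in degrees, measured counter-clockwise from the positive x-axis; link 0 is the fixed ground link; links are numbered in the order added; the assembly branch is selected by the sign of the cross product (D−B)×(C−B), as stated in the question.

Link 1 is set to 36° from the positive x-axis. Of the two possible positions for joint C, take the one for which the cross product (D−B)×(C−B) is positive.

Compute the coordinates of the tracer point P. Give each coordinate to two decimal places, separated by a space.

A=(0,0), D=(12.00,0)
B = A + 2.00·(cos36°, sin36°) = (1.6180, 1.1756)
|BD| = 10.4483
circle(B,8.00) ∩ circle(D,4.00): a=7.5212, h=2.7261
  candidates: C₊=(9.3982,3.0382) cross=28.484; C₋=(8.7847,-2.3795) cross=-28.484
  branch + wants cross > 0 → take C=(9.3982,3.0382) (cross=28.484)
ex = (C−B)/|BC| = (0.9725,0.2328); ey = (-0.2328,0.9725)
P = B + -2.70·ex + -1.15·ey = (-0.7400,-0.5715)

-0.74 -0.57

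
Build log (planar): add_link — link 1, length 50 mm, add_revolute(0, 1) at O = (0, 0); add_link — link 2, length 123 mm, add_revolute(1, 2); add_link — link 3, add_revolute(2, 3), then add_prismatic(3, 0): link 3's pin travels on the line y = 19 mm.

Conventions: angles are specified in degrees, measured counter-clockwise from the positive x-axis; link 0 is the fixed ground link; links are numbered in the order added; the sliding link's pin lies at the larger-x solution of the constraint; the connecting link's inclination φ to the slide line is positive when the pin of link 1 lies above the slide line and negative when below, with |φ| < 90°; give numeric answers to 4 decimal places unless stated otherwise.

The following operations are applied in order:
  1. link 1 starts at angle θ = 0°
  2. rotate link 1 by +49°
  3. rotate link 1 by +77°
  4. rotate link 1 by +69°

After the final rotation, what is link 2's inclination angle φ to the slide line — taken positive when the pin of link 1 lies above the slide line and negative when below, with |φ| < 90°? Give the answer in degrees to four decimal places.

geometry: r = 50 mm, L = 123 mm, e = 19 mm; θ starts at 0°
rotate link 1 by +49°: θ ← 0° +49° = 49°
rotate link 1 by +77°: θ ← 49° +77° = 126°
rotate link 1 by +69°: θ ← 126° +69° = 195°
h = r sin θ − e = -12.940952 − 19 = -31.940952
sin φ = h / L = -31.940952 / 123 = -0.25968254
φ = arcsin(-0.25968254) = -15.051226°

-15.0512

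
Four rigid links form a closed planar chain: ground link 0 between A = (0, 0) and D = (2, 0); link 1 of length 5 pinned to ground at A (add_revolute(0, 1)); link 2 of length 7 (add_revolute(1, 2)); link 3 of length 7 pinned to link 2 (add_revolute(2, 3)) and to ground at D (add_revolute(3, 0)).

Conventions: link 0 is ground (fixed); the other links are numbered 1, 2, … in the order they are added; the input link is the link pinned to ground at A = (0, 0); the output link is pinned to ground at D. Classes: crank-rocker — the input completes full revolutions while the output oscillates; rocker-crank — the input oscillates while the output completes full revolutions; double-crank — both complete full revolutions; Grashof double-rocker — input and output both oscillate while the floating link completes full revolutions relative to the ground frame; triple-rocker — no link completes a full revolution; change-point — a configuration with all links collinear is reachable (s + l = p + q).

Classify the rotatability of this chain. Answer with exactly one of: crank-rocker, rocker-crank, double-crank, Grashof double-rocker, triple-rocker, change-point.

lengths: ground=2, input=5, coupler=7, output=7
sorted: s=2 (shortest), l=7 (longest), p+q=12
s + l = 9 vs p + q = 12
s + l < p + q (Grashof) with shortest = ground link → double-crank

double-crank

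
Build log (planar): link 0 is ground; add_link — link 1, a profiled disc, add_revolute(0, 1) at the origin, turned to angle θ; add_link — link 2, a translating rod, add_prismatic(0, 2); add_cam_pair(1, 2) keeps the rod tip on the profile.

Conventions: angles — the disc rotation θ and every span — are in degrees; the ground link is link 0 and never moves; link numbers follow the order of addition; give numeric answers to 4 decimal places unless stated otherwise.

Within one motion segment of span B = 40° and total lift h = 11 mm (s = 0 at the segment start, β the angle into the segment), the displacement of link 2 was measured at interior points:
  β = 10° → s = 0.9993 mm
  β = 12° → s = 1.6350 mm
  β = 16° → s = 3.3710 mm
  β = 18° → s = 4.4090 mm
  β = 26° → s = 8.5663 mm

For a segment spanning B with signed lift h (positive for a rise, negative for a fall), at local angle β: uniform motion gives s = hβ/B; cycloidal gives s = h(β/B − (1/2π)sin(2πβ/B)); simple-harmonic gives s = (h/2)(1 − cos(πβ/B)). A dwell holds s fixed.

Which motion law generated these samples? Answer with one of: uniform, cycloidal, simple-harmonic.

candidates at β/B = r: uniform s = h·r (linear in β); cycloidal s = h·(r − sin(2πr)/(2π)); simple-harmonic s = (h/2)(1 − cos(πr))
β=10°: printed 0.9993 | uniform 2.7500, cycloidal 0.9993, simple-harmonic 1.6109
β=12°: printed 1.6350 | uniform 3.3000, cycloidal 1.6350, simple-harmonic 2.2672
β=16°: printed 3.3710 | uniform 4.4000, cycloidal 3.3710, simple-harmonic 3.8004
β=18°: printed 4.4090 | uniform 4.9500, cycloidal 4.4090, simple-harmonic 4.6396
β=26°: printed 8.5663 | uniform 7.1500, cycloidal 8.5663, simple-harmonic 7.9969
only one law matches every sample → cycloidal

cycloidal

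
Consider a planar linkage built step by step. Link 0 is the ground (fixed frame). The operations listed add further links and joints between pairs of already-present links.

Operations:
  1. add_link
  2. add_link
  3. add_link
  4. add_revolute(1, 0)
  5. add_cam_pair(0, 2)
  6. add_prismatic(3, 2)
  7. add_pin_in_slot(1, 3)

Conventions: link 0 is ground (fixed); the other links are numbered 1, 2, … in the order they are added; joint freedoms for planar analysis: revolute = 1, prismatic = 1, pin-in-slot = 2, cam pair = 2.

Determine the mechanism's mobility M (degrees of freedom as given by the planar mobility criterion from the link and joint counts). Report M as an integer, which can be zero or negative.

L=1 J1=0 J2=0
add link → L=2 J1=0 J2=0
add link → L=3 J1=0 J2=0
add link → L=4 J1=0 J2=0
R@1,0 dof=1 J1 → L=4 J1=1 J2=0
C@0,2 dof=2 J2 → L=4 J1=1 J2=1
P@3,2 dof=1 J1 → L=4 J1=2 J2=1
PS@1,3 dof=2 J2 → L=4 J1=2 J2=2
M=3(L−1)−2J1−J2=3·3−2·2−2=3

M = 3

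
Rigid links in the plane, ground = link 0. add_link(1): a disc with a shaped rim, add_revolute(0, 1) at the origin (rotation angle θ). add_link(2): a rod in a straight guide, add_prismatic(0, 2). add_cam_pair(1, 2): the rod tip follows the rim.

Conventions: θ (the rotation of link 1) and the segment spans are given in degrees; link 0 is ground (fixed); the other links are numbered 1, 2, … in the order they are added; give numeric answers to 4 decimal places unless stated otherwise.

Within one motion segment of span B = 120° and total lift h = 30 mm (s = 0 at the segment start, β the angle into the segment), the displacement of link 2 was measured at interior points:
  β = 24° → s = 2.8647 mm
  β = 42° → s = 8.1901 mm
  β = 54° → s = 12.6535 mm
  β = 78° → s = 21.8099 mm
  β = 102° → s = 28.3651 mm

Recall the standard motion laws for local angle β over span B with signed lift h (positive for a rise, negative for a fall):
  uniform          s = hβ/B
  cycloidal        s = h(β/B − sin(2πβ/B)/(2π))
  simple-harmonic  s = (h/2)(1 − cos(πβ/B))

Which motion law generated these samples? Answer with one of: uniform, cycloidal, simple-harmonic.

candidates at β/B = r: uniform s = h·r (linear in β); cycloidal s = h·(r − sin(2πr)/(2π)); simple-harmonic s = (h/2)(1 − cos(πr))
β=24°: printed 2.8647 | uniform 6.0000, cycloidal 1.4590, simple-harmonic 2.8647
β=42°: printed 8.1901 | uniform 10.5000, cycloidal 6.6372, simple-harmonic 8.1901
β=54°: printed 12.6535 | uniform 13.5000, cycloidal 12.0246, simple-harmonic 12.6535
β=78°: printed 21.8099 | uniform 19.5000, cycloidal 23.3628, simple-harmonic 21.8099
β=102°: printed 28.3651 | uniform 25.5000, cycloidal 29.3628, simple-harmonic 28.3651
only one law matches every sample → simple-harmonic

simple-harmonic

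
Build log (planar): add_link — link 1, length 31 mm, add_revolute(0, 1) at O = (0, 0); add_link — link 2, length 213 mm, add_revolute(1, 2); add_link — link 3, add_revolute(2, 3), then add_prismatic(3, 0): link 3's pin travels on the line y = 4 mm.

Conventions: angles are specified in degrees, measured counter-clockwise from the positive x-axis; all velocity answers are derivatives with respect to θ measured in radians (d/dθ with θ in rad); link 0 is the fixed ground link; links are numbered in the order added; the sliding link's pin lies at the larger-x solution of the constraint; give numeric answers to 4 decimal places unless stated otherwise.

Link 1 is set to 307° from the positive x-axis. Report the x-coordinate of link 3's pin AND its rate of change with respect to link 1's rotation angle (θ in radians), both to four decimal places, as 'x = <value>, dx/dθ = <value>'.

geometry: r = 31 mm, L = 213 mm, e = 4 mm
crank pin P = (r cos θ, r sin θ) = (18.656266, -24.757701)
h = r sin θ − e = -24.757701 − 4 = -28.757701
x = r cos θ + √(L² − h²) = 18.656266 + 211.049744 = 229.706010
dx/dθ = −r sin θ − h·r cos θ/√(L² − h²) (θ in radians; h = -28.757701) = 27.299809

x = 229.7060, dx/dθ = 27.2998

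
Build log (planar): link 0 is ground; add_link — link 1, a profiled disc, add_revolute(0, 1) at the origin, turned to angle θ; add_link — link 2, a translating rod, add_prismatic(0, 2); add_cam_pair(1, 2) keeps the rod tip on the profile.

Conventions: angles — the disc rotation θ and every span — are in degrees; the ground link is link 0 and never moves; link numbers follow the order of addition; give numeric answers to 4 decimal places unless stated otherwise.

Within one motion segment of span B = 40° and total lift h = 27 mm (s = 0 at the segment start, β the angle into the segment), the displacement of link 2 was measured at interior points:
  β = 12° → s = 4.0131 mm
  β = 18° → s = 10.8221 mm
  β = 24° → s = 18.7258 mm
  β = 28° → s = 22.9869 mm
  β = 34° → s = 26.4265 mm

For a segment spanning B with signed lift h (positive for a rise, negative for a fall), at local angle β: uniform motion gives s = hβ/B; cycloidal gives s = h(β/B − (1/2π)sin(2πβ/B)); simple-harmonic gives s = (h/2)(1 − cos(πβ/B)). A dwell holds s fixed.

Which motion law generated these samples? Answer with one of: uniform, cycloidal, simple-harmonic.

candidates at β/B = r: uniform s = h·r (linear in β); cycloidal s = h·(r − sin(2πr)/(2π)); simple-harmonic s = (h/2)(1 − cos(πr))
β=12°: printed 4.0131 | uniform 8.1000, cycloidal 4.0131, simple-harmonic 5.5649
β=18°: printed 10.8221 | uniform 12.1500, cycloidal 10.8221, simple-harmonic 11.3881
β=24°: printed 18.7258 | uniform 16.2000, cycloidal 18.7258, simple-harmonic 17.6717
β=28°: printed 22.9869 | uniform 18.9000, cycloidal 22.9869, simple-harmonic 21.4351
β=34°: printed 26.4265 | uniform 22.9500, cycloidal 26.4265, simple-harmonic 25.5286
only one law matches every sample → cycloidal

cycloidal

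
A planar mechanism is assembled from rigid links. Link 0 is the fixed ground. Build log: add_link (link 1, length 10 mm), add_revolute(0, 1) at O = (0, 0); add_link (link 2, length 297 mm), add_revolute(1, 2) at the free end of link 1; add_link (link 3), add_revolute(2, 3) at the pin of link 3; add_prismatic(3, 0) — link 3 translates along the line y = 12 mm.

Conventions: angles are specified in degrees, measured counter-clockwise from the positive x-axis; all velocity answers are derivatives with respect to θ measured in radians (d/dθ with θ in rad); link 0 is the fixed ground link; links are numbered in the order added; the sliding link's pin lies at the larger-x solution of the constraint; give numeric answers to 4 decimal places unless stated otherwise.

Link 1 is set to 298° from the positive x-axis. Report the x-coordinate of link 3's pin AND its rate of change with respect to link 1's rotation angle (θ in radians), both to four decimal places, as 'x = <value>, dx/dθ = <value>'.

geometry: r = 10 mm, L = 297 mm, e = 12 mm
crank pin P = (r cos θ, r sin θ) = (4.694716, -8.829476)
h = r sin θ − e = -8.829476 − 12 = -20.829476
x = r cos θ + √(L² − h²) = 4.694716 + 296.268684 = 300.963399
dx/dθ = −r sin θ − h·r cos θ/√(L² − h²) (θ in radians; h = -20.829476) = 9.159543

x = 300.9634, dx/dθ = 9.1595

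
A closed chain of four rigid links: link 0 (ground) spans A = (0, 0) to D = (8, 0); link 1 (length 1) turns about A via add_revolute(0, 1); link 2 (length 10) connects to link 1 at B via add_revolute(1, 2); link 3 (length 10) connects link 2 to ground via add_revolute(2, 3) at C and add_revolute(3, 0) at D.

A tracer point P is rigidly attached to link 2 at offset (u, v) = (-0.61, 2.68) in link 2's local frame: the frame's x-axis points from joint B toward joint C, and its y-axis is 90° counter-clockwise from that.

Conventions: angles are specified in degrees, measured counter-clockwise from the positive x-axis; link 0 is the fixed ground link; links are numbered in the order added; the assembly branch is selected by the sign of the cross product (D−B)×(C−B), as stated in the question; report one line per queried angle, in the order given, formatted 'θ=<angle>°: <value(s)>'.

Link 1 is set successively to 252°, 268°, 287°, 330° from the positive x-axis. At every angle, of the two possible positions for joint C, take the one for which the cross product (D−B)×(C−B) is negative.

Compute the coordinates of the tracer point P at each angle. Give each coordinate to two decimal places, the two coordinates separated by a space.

A=(0,0), D=(8.00,0)
θ=252°: B = A + 1.00·(cos252°, sin252°) = (-0.3090, -0.9511)
θ=252°: |BD| = 8.3633
θ=252°: circle(B,10.00) ∩ circle(D,10.00): a=4.1816, h=9.0837
θ=252°:   candidates: C₊=(2.8125,8.5493) cross=75.970; C₋=(4.8785,-9.5003) cross=-75.970
θ=252°:   branch - wants cross < 0 → take C=(4.8785,-9.5003) (cross=-75.970)
θ=252°: ex = (C−B)/|BC| = (0.5187,-0.8549); ey = (0.8549,0.5187)
θ=252°: P = B + -0.61·ex + 2.68·ey = (1.6657,0.9607)
θ=268°: B = A + 1.00·(cos268°, sin268°) = (-0.0349, -0.9994)
θ=268°: |BD| = 8.0968
θ=268°: circle(B,10.00) ∩ circle(D,10.00): a=4.0484, h=9.1439
θ=268°:   candidates: C₊=(2.8539,8.5743) cross=74.036; C₋=(5.1112,-9.5736) cross=-74.036
θ=268°:   branch - wants cross < 0 → take C=(5.1112,-9.5736) (cross=-74.036)
θ=268°: ex = (C−B)/|BC| = (0.5146,-0.8574); ey = (0.8574,0.5146)
θ=268°: P = B + -0.61·ex + 2.68·ey = (1.9491,0.9028)
θ=287°: B = A + 1.00·(cos287°, sin287°) = (0.2924, -0.9563)
θ=287°: |BD| = 7.7667
θ=287°: circle(B,10.00) ∩ circle(D,10.00): a=3.8834, h=9.2152
θ=287°:   candidates: C₊=(3.0115,8.6669) cross=71.572; C₋=(5.2808,-9.6232) cross=-71.572
θ=287°:   branch - wants cross < 0 → take C=(5.2808,-9.6232) (cross=-71.572)
θ=287°: ex = (C−B)/|BC| = (0.4988,-0.8667); ey = (0.8667,0.4988)
θ=287°: P = B + -0.61·ex + 2.68·ey = (2.3108,0.9093)
θ=330°: B = A + 1.00·(cos330°, sin330°) = (0.8660, -0.5000)
θ=330°: |BD| = 7.1515
θ=330°: circle(B,10.00) ∩ circle(D,10.00): a=3.5757, h=9.3388
θ=330°:   candidates: C₊=(3.7801,9.0660) cross=66.787; C₋=(5.0859,-9.5660) cross=-66.787
θ=330°:   branch - wants cross < 0 → take C=(5.0859,-9.5660) (cross=-66.787)
θ=330°: ex = (C−B)/|BC| = (0.4220,-0.9066); ey = (0.9066,0.4220)
θ=330°: P = B + -0.61·ex + 2.68·ey = (3.0383,1.1840)

θ=252°: 1.67 0.96
θ=268°: 1.95 0.90
θ=287°: 2.31 0.91
θ=330°: 3.04 1.18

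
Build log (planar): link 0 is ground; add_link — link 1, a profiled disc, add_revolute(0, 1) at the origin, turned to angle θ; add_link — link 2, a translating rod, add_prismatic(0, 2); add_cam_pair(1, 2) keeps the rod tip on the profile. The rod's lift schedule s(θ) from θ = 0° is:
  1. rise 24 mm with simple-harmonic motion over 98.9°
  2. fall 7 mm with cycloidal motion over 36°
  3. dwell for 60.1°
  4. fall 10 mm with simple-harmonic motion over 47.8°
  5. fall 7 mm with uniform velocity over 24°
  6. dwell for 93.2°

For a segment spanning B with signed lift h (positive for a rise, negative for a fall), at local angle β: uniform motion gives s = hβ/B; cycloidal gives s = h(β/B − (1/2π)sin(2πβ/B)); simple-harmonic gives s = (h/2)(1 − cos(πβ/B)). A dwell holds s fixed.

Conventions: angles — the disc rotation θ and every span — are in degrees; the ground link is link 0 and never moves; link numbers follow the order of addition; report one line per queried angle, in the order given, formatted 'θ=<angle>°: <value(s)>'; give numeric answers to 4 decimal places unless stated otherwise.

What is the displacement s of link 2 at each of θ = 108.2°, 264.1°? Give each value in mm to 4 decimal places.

seg 1 [0°–98.9°] simple-harmonic, h=24: full span → s += 24 → s = 24.0000
seg 2 [98.9°–134.9°] cycloidal, h=-7: θ=108.2° here. β=9.3, B=36. -7·(0.2583 − sin(2π·0.2583)/(2π)) = -0.6958 → s = 23.3042
seg 2 [98.9°–134.9°] cycloidal, h=-7: full span → s += -7 → s = 17.0000
seg 3 [134.9°–195°] dwell: s stays 17.0000
seg 4 [195°–242.8°] simple-harmonic, h=-10: full span → s += -10 → s = 7.0000
seg 5 [242.8°–266.8°] uniform, h=-7: θ=264.1° here. β=21.3, B=24. -7·21.3/24 = -6.2125 → s = 0.7875

θ=108.2°: 23.3042
θ=264.1°: 0.7875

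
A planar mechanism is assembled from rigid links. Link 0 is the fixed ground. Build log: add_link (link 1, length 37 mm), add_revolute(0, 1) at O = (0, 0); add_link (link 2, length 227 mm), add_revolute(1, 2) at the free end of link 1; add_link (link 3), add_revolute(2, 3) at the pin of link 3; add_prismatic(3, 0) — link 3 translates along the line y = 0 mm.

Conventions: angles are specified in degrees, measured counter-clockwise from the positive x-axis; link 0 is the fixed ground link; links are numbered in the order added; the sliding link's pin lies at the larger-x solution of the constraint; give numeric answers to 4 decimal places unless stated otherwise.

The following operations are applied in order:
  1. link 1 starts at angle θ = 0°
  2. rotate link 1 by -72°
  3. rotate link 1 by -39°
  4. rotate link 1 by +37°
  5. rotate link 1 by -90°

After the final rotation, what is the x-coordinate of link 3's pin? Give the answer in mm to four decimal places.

geometry: r = 37 mm, L = 227 mm, e = 0 mm; θ starts at 0°
rotate link 1 by -72°: θ ← 0° -72° = -72°
rotate link 1 by -39°: θ ← -72° -39° = -111°
rotate link 1 by +37°: θ ← -111° +37° = -74°
rotate link 1 by -90°: θ ← -74° -90° = -164°
crank pin P = (r cos θ, r sin θ) = (-35.566683, -10.198582)
h = r sin θ − e = -10.198582 − 0 = -10.198582
x = r cos θ + √(L² − h²) = -35.566683 + 226.770785 = 191.204102

191.2041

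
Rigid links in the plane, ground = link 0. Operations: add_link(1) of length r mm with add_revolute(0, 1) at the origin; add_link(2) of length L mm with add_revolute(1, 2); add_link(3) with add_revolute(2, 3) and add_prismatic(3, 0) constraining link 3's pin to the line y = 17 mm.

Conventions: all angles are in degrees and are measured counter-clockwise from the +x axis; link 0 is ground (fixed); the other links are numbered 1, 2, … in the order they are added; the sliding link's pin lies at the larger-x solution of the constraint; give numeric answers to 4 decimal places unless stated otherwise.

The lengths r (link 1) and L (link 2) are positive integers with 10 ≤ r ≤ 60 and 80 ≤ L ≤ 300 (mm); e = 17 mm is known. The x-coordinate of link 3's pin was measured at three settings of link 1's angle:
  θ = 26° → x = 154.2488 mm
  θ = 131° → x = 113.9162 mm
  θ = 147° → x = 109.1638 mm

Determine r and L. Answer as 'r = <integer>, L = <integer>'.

constraint per measurement: (x − r cos θ)² + (r sin θ − e)² = L²
subtracting the θ₁ and θ₂ equations cancels the r² and L² terms:
r = (x₁² − x₂²) / (2[(x₁cos θ₁ + e sin θ₁) − (x₂cos θ₂ + e sin θ₂)]) = 26.0000 → r = 26
L² = (x₁ − r cos θ₁)² + (r sin θ₁ − e)² = 17161.0012 → L = 131.0000 → L = 131
check at θ₃=147°: x = 109.1638 (printed 109.1638) ✓

r = 26, L = 131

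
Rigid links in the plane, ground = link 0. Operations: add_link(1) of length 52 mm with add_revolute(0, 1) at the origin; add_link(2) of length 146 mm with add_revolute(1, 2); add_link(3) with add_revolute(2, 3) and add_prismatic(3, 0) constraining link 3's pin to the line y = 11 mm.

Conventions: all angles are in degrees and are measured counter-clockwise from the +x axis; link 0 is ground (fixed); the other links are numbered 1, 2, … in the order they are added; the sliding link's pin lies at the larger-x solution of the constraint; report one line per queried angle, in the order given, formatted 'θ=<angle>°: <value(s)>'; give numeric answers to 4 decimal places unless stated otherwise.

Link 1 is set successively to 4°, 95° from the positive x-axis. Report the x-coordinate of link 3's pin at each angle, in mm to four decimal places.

geometry: r = 52 mm, L = 146 mm, e = 11 mm
θ=4°: crank pin P = (r cos θ, r sin θ) = (51.873331, 3.627337)
θ=4°: h = r sin θ − e = 3.627337 − 11 = -7.372663
θ=4°: x = r cos θ + √(L² − h²) = 51.873331 + 145.813730 = 197.687061
θ=95°: crank pin P = (r cos θ, r sin θ) = (-4.532099, 51.802124)
θ=95°: h = r sin θ − e = 51.802124 − 11 = 40.802124
θ=95°: x = r cos θ + √(L² − h²) = -4.532099 + 140.182690 = 135.650592

θ=4°: 197.6871
θ=95°: 135.6506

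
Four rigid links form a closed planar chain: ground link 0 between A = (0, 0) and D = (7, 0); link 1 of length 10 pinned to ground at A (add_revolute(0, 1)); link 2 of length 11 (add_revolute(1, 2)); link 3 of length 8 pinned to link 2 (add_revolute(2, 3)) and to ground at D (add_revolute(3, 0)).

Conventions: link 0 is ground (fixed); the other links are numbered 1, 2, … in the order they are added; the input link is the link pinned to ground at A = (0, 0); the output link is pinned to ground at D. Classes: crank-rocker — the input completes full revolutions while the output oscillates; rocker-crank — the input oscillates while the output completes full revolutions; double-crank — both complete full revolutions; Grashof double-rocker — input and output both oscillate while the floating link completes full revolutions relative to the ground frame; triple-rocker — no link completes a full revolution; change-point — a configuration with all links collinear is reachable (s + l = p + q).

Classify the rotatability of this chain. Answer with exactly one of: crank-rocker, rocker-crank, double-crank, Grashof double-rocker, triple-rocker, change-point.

lengths: ground=7, input=10, coupler=11, output=8
sorted: s=7 (shortest), l=11 (longest), p+q=18
s + l = 18 vs p + q = 18
s + l = p + q → change-point (collinear configuration reachable)

change-point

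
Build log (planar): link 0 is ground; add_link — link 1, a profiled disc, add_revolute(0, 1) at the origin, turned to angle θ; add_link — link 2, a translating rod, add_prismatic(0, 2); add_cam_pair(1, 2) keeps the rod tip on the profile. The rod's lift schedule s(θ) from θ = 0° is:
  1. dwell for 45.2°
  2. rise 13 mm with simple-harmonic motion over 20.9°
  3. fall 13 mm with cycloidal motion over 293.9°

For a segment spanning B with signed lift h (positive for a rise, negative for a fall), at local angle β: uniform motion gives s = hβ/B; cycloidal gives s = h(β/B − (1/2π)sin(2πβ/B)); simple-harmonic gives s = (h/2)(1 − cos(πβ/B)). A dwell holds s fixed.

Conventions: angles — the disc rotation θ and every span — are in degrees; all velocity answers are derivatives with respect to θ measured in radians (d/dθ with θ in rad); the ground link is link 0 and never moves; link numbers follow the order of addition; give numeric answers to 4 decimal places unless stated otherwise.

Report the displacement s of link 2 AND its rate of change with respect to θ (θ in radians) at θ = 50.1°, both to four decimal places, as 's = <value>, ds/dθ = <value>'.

seg 1 [0°–45.2°] dwell: s stays 0.0000
seg 2 [45.2°–66.1°] simple-harmonic, h=13: θ=50.1° here. β=4.9, B=20.9. 13/2·(1 − cos(π·0.2344)) = 1.6848 → s = 1.6848
velocity in seg [45.2°–66.1°] (simple-harmonic), θ in radians: β = 4.9° = 0.0855 rad, B = 20.9° = 0.3648 rad; ds/dθ = (πh/(2B)) sin(πβ/B) = (π·13/(2·0.3648)) sin(π·0.2344) = 37.604190 mm/rad

s = 1.6848, ds/dθ = 37.6042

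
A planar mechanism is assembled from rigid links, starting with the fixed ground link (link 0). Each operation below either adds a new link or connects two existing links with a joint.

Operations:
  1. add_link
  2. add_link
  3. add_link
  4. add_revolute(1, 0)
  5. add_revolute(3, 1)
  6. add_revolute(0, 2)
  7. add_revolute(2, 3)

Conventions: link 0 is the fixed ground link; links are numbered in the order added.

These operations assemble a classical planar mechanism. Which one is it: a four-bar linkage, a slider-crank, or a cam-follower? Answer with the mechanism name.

links: 4 (incl. ground); joints: 4 revolute, 0 prismatic, 0 higher (cam) pair, forming one closed loop
4 links in a single 4R loop → four-bar linkage

four-bar linkage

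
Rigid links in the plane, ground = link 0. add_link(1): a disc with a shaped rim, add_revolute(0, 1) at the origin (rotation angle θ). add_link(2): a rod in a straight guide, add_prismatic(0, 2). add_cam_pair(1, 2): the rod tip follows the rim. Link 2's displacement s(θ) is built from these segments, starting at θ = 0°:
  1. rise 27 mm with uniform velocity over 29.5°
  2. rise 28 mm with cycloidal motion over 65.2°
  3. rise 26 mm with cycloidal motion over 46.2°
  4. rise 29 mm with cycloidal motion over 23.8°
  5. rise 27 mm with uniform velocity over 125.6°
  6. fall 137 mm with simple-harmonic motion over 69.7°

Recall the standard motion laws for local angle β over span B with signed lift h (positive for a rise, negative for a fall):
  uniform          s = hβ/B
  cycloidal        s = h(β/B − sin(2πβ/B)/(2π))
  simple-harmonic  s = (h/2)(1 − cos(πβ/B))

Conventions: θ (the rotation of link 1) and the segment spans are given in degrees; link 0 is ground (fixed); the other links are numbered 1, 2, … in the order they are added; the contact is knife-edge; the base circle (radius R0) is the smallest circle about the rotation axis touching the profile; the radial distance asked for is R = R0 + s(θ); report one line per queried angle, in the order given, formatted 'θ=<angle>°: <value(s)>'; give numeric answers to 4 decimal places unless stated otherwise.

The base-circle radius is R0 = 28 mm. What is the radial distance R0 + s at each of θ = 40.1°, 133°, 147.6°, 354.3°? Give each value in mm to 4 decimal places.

segment 1 (0° to 29.5°, uniform, h = 27) is passed completely: s = 0.0000 + (27) = 27.0000
θ = 40.1° falls in segment 2 (29.5° to 94.7°, cycloidal, h = 28): β = 40.1 − 29.5 = 10.6°, B = 65.2°; Δs = 28·(0.1626 − sin(2π·0.1626)/(2π)) = 0.7514; s = 27.0000 + 0.7514 = 27.7514
segment 2 (29.5° to 94.7°, cycloidal, h = 28) is passed completely: s = 27.0000 + (28) = 55.0000
θ = 133° falls in segment 3 (94.7° to 140.9°, cycloidal, h = 26): β = 133 − 94.7 = 38.3°, B = 46.2°; Δs = 26·(0.8290 − sin(2π·0.8290)/(2π)) = 25.1927; s = 55.0000 + 25.1927 = 80.1927
segment 3 (94.7° to 140.9°, cycloidal, h = 26) is passed completely: s = 55.0000 + (26) = 81.0000
θ = 147.6° falls in segment 4 (140.9° to 164.7°, cycloidal, h = 29): β = 147.6 − 140.9 = 6.7°, B = 23.8°; Δs = 29·(0.2815 − sin(2π·0.2815)/(2π)) = 3.6385; s = 81.0000 + 3.6385 = 84.6385
segment 4 (140.9° to 164.7°, cycloidal, h = 29) is passed completely: s = 81.0000 + (29) = 110.0000
segment 5 (164.7° to 290.3°, uniform, h = 27) is passed completely: s = 110.0000 + (27) = 137.0000
θ = 354.3° falls in segment 6 (290.3° to 360°, simple-harmonic, h = -137): β = 354.3 − 290.3 = 64°, B = 69.7°; Δs = -137/2·(1 − cos(π·0.9182)) = -134.7517; s = 137.0000 − 134.7517 = 2.2483
θ=40.1°: R = R0 + s = 28 + 27.7514 = 55.7514
θ=133°: R = R0 + s = 28 + 80.1927 = 108.1927
θ=147.6°: R = R0 + s = 28 + 84.6385 = 112.6385
θ=354.3°: R = R0 + s = 28 + 2.2483 = 30.2483

θ=40.1°: 55.7514
θ=133°: 108.1927
θ=147.6°: 112.6385
θ=354.3°: 30.2483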